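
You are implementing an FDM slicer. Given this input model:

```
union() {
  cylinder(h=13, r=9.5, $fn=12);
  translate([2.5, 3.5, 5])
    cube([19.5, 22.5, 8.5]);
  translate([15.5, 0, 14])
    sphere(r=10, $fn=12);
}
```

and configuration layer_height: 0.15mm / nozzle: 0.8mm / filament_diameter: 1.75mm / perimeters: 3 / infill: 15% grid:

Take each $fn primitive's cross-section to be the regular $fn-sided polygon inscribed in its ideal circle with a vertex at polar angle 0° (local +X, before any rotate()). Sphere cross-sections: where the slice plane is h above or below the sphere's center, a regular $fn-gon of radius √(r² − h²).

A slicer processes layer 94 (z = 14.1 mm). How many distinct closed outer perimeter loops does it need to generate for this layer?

At z = 14.1 mm: the cylinder is not intersected at this z (z outside [0, 13]); the cube at (2.5, 3.5) does not reach this height (z outside [5, 13.5]); the sphere at (15.5, 0): section is a regular 12-gon, circumradius = √(r²−h²) = √(10²−0.1²) = 9.999; Taking the union: only the r=10 sphere at (15.5, 0) is present, so the union is just that shape — 1 connected region. The result has 1 disconnected region.

1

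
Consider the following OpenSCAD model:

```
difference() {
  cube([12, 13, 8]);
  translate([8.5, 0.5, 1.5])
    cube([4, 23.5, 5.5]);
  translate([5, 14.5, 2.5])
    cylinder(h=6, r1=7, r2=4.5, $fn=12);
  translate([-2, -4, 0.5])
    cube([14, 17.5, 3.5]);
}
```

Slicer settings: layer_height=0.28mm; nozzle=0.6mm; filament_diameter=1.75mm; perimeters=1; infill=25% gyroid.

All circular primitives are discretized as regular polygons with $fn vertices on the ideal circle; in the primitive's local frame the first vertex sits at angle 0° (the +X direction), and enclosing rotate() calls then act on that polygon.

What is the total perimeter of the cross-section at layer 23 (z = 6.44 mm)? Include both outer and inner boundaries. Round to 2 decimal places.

49.93 mm

At z = 6.44 mm: the cube (footprint 12×13) is included at this height (perimeter 50.00 mm); the cube at (8.5, 0.5) (footprint 4×23.5) is included at this height (perimeter 55.00 mm); the cone at (5, 14.5) (r1=7→r2=4.5) has section circumradius 5.358 here — a regular 12-gon (perimeter = 2·12·5.358·sin(180°/12) = 33.28 mm); the cube at (-2, -4) does not reach this height (z outside [0.5, 4]); Subtracting the remaining from the first: starting from the 12×13 cube, the 4×23.5 cube at (8.5, 0.5) partially overlaps it — only the 43.75 mm² overlap (of its 94.00 mm²) is removed, clipping the outline; the cone at (5, 14.5) partially overlaps it — only the 25.41 mm² overlap (of its 86.14 mm²) is removed, clipping the outline — boundary = 49.93 mm. Overall, the cross-section is a single solid region. Total boundary length (outer) = 49.93 mm.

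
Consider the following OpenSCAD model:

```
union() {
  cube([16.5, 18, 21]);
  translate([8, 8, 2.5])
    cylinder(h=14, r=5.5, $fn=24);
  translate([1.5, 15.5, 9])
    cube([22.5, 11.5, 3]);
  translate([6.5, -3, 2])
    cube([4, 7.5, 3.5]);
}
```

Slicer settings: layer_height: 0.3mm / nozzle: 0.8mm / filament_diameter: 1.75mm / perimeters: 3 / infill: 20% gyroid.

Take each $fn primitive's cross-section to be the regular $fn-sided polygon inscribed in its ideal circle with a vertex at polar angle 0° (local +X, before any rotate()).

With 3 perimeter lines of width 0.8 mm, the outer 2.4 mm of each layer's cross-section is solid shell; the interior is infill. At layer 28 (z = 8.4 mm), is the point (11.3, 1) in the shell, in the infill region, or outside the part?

At z = 8.4 mm: the cube is present — its section is the full 16.5×18 rectangle; the r=5.5 cylinder at (8, 8) gives a regular 24-gon of circumradius 5.5 (constant along its height); the cube at (1.5, 15.5) is absent (z outside [9, 12]); the cube at (6.5, -3) is not intersected at this z (z outside [2, 5.5]); Combining (union): the r=5.5 cylinder at (8, 8) lies entirely inside the 16.5×18 cube, so the union is just the 16.5×18 cube — 1 connected region. Overall, the cross-section is a single solid region. The nearest boundary edge runs (16.50, 0.00)→(0.00, 0.00); distance from the point to it = 1.00 mm. The point is inside the cross-section, 1.00 mm from the nearest boundary — within the 2.4 mm shell band (3 × 0.8).

shell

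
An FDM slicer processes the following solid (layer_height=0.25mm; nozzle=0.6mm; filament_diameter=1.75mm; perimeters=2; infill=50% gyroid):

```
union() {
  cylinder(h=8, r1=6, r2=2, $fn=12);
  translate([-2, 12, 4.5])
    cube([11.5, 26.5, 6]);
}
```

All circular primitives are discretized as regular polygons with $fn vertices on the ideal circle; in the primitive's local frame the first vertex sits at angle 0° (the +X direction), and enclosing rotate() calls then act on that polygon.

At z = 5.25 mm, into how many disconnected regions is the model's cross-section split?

At z = 5.25 mm: the cone (r1=6→r2=2) has section circumradius 3.375 here — a regular 12-gon; the cube at (-2, 12) (footprint 11.5×26.5) is included at this height; Combining (union): the 2 present regions are separate (no shared area or edge), so areas and boundary lengths simply add and each stays a separate island — 2 connected regions. The result has 2 disconnected regions.

2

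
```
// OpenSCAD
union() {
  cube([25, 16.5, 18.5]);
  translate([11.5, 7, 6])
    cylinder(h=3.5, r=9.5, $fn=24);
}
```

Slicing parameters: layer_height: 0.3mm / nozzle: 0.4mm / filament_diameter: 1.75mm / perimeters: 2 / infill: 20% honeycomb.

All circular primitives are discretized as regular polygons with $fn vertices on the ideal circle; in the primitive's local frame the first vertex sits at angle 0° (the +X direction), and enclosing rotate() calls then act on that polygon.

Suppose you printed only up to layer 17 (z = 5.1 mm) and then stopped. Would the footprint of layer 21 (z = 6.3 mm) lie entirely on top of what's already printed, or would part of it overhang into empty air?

part overhangs

Compare the two slices. At z = 5.1: the cube (footprint 25×16.5) is included at this height (area 412.50 mm²); the cylinder at (11.5, 7) is not intersected at this z (z outside [6, 9.5]); Combining (union): only the 25×16.5 cube is present, so the union is just that shape — area = 412.50 mm². At z = 6.3: the 25×16.5 cube contributes its full rectangle (area 412.50 mm²); the r=9.5 cylinder at (11.5, 7) contributes a regular 24-gon of circumradius 9.5 (area = (24/2)·9.500²·sin(360°/24) = 280.30 mm²); Taking the union: the regions partially overlap — summed areas 692.80 mm² minus the doubly-counted overlap 259.04 mm² gives 433.76 mm² — area = 433.76 mm². Checking containment: at z = 6.3 the cross-section extends beyond the z = 5.1 cross-section by about 21.26 mm².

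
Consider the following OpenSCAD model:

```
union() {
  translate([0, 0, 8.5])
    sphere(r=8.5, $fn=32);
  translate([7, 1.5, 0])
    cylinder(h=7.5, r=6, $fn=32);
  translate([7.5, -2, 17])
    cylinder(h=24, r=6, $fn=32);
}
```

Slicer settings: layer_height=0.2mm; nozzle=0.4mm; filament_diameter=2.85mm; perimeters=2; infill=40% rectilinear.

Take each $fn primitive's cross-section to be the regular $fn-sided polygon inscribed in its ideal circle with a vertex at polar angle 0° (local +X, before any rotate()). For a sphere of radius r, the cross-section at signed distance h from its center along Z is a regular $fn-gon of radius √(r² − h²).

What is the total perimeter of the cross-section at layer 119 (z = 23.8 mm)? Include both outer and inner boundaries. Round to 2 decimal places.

37.64 mm

At z = 23.8 mm: the sphere does not reach this height (|z−center|=15.300 > r=8.5); the cylinder at (7, 1.5) is absent (z outside [0, 7.5]); the r=6 cylinder at (7.5, -2) contributes a regular 32-gon of circumradius 6 (perimeter = 2·32·6.000·sin(180°/32) = 37.64 mm); Merging all regions: only the r=6 cylinder at (7.5, -2) is present, so the union is just that shape — boundary = 37.64 mm. Overall, the cross-section is a single solid region. Total boundary length (outer) = 37.64 mm.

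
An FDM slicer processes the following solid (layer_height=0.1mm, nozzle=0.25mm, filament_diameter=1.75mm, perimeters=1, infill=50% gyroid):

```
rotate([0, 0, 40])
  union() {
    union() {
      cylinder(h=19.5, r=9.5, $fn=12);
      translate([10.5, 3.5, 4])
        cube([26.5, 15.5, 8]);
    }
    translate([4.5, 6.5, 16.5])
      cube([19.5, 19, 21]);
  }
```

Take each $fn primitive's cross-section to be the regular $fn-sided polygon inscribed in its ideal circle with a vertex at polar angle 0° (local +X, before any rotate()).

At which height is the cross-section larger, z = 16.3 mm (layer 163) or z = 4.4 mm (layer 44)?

layer 44 (z = 4.4 mm)

Layer 163 (z = 16.3): the cylinder: section is a regular 12-gon, circumradius r=9.5 (area = (12/2)·9.500²·sin(360°/12) = 270.75 mm²); the cube at (10.5, 3.5) does not reach this height (z outside [4, 12]); Merging all regions: only the r=9.5 cylinder is present, so the union is just that shape — area = 270.75 mm²; the cube at (4.5, 6.5) is absent (z outside [16.5, 37.5]); Merging all regions: only the result so far is present, so the union is just that shape — area = 270.75 mm²; (whole slice rotated 40° about Z — lengths, areas and connectivity unchanged). So its area = 270.75 mm². Layer 44 (z = 4.4): the r=9.5 cylinder contributes a regular 12-gon of circumradius 9.5 (area = (12/2)·9.500²·sin(360°/12) = 270.75 mm²); the cube at (10.5, 3.5) is present — its section is the full 26.5×15.5 rectangle (area 410.75 mm²); Combining (union): the 2 present regions are separate (no shared area or edge), so areas and boundary lengths simply add and each stays a separate island — area = 681.50 mm²; the cube at (4.5, 6.5) is absent (z outside [16.5, 37.5]); Taking the union: only that combined region is present, so the union is just that shape — area = 681.50 mm²; (rotated 40° about Z; rotation is an isometry so areas/perimeters/island counts are preserved). So its area = 681.50 mm². Layer 44 is larger (681.50 vs 270.75 mm²).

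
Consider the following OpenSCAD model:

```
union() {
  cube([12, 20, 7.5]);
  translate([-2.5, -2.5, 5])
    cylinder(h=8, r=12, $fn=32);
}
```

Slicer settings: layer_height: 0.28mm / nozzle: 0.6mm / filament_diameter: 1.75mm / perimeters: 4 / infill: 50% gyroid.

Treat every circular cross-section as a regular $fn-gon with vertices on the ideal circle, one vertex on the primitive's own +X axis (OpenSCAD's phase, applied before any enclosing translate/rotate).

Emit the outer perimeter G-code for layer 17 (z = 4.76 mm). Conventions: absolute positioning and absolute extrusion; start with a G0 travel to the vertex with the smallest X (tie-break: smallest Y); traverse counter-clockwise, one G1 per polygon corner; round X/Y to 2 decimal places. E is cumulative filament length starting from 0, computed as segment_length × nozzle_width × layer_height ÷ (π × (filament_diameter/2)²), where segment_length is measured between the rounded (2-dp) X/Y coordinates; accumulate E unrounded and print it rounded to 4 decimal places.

G0 X0.00 Y0.00 Z4.76
G1 X12.00 Y0.00 E0.8382
G1 X12.00 Y20.00 E2.2351
G1 X0.00 Y20.00 E3.0732
G1 X0.00 Y0.00 E4.4702

At z = 4.76 mm: the 12×20 cube contributes its full rectangle; the cylinder at (-2.5, -2.5) does not reach this height (z outside [5, 13]); Combining (union): only the 12×20 cube is present, so the union is just that shape — 1 connected region. The outline is a single polygon with 4 vertices. Extrusion per mm of travel: 0.6 × 0.28 / (π × 0.875²) = 0.069846. Accumulating E over each segment gives final E = 4.4702.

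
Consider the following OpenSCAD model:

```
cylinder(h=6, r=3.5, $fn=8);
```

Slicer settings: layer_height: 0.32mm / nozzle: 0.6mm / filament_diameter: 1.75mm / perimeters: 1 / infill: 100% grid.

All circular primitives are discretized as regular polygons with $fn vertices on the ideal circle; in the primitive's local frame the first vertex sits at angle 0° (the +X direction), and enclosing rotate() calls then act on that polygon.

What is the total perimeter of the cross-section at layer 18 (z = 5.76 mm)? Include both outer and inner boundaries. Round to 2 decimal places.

21.43 mm

At z = 5.76 mm: the r=3.5 cylinder contributes a regular 8-gon of circumradius 3.5 (perimeter = 2·8·3.500·sin(180°/8) = 21.43 mm). Overall, the cross-section is a single solid region. Total boundary length (outer) = 21.43 mm.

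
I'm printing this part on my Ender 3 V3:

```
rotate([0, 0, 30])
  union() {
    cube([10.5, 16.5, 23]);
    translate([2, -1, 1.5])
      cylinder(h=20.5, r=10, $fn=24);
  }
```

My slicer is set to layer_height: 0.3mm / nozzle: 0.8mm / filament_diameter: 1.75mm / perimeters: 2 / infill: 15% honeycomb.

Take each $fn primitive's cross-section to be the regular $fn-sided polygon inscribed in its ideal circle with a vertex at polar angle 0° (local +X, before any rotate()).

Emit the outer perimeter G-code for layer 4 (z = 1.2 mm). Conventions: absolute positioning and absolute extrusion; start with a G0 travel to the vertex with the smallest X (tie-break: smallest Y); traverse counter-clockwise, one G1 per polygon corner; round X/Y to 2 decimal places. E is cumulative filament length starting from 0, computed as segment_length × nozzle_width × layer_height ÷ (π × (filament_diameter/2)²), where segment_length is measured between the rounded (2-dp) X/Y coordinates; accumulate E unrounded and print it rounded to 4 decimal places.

G0 X-8.25 Y14.29 Z1.20
G1 X0.00 Y0.00 E1.6464
G1 X9.09 Y5.25 E2.6938
G1 X0.84 Y19.54 E4.3403
G1 X-8.25 Y14.29 E5.3877

At z = 1.2 mm: the 10.5×16.5 cube contributes its full rectangle; the cylinder at (2, -1) does not reach this height (z outside [1.5, 22]); Taking the union: only the 10.5×16.5 cube is present, so the union is just that shape — 1 connected region; (whole slice rotated 30° about Z — lengths, areas and connectivity unchanged). The outline is a single polygon with 4 vertices. Extrusion per mm of travel: 0.8 × 0.3 / (π × 0.875²) = 0.099780. Accumulating E over each segment gives final E = 5.3877.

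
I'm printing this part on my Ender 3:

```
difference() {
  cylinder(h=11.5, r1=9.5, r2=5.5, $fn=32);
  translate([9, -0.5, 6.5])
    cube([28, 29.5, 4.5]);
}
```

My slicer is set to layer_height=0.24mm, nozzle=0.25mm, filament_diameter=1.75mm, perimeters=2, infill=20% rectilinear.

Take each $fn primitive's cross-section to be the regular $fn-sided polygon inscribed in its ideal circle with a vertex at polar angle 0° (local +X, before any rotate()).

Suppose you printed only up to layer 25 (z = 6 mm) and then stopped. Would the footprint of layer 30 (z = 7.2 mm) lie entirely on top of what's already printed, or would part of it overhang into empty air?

entirely on top

Compare the two slices. At z = 6: the cone contributes a regular 32-gon of circumradius 7.413 (interpolated between r1=9.5 and r2=5.5 at t=0.522) (area = (32/2)·7.413²·sin(360°/32) = 171.53 mm²); the cube at (9, -0.5) is absent (z outside [6.5, 11]); After the difference (first − rest): none of the subtracted shapes is present at this height, so the cone is unchanged — area = 171.53 mm². At z = 7.2: the cone (r1=9.5→r2=5.5) has section circumradius 6.996 here — a regular 32-gon (area = (32/2)·6.996²·sin(360°/32) = 152.76 mm²); the cube at (9, -0.5) (footprint 28×29.5) is included at this height (area 826.00 mm²); Subtracting the remaining from the first: starting from the cone (152.76 mm²), the 28×29.5 cube at (9, -0.5) misses the remaining region (no effect) — area = 152.76 mm². Checking containment: the cross-section at z = 7.2 is a subset of the cross-section at z = 6.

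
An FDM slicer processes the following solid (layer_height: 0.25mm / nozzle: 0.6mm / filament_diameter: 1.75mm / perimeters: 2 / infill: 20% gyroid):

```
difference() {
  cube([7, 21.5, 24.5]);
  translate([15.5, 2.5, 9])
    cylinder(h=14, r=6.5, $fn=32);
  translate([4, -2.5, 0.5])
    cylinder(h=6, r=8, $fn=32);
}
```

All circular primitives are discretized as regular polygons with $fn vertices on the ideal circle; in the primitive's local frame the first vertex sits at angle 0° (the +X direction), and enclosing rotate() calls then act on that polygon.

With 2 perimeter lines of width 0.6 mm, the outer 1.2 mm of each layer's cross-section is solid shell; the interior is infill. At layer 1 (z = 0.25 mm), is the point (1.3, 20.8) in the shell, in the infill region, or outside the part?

shell

At z = 0.25 mm: the 7×21.5 cube contributes its full rectangle; the cylinder at (15.5, 2.5) is not intersected at this z (z outside [9, 23]); the cylinder at (4, -2.5) is not intersected at this z (z outside [0.5, 6.5]); After the difference (first − rest): none of the subtracted shapes is present at this height, so the 7×21.5 cube is unchanged — 1 connected region. Overall, the cross-section is a single solid region. The nearest boundary edge runs (7.00, 21.50)→(0.00, 21.50); distance from the point to it = 0.70 mm. The point is inside the cross-section, 0.70 mm from the nearest boundary — within the 1.2 mm shell band (2 × 0.6).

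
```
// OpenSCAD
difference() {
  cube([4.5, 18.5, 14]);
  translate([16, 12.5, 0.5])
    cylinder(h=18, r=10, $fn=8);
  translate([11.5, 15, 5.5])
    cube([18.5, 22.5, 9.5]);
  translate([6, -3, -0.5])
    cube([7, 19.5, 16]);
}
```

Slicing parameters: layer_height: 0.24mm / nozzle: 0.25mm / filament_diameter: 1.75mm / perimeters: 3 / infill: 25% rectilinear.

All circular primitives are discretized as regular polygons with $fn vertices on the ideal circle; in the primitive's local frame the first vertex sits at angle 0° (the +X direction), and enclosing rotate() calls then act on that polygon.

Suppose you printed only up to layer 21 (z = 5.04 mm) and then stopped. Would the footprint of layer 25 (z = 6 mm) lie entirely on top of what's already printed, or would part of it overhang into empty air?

entirely on top

Compare the two slices. At z = 5.04: the cube is present — its section is the full 4.5×18.5 rectangle (area 83.25 mm²); the r=10 cylinder at (16, 12.5) contributes a regular 8-gon of circumradius 10 (area = (8/2)·10.000²·sin(360°/8) = 282.84 mm²); the cube at (11.5, 15) does not reach this height (z outside [5.5, 15]); the cube at (6, -3) (footprint 7×19.5) is included at this height (area 136.50 mm²); After the difference (first − rest): starting from the 4.5×18.5 cube (83.25 mm²), the r=10 cylinder at (16, 12.5) misses the remaining region (no effect); the 7×19.5 cube at (6, -3) misses the remaining region (no effect) — area = 83.25 mm². At z = 6: the cube is present — its section is the full 4.5×18.5 rectangle (area 83.25 mm²); the r=10 cylinder at (16, 12.5) contributes a regular 8-gon of circumradius 10 (area = (8/2)·10.000²·sin(360°/8) = 282.84 mm²); the 18.5×22.5 cube at (11.5, 15) contributes its full rectangle (area 416.25 mm²); the cube at (6, -3) is present — its section is the full 7×19.5 rectangle (area 136.50 mm²); After the difference (first − rest): starting from the 4.5×18.5 cube (83.25 mm²), the r=10 cylinder at (16, 12.5) misses the remaining region (no effect); the 18.5×22.5 cube at (11.5, 15) misses the remaining region (no effect); the 7×19.5 cube at (6, -3) misses the remaining region (no effect) — area = 83.25 mm². Checking containment: the cross-section at z = 6 is a subset of the cross-section at z = 5.04.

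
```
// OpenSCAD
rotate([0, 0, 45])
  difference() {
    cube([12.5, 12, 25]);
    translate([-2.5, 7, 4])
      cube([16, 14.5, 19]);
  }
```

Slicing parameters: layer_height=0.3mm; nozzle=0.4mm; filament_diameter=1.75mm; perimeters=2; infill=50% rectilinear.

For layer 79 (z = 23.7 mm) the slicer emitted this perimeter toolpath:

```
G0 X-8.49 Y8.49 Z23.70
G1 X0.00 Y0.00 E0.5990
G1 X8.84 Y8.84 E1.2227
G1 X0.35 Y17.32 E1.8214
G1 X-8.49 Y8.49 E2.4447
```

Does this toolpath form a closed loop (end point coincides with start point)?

Start point (G0): (-8.49, 8.49). End point (last G1): the path returns to the start — closed.

yes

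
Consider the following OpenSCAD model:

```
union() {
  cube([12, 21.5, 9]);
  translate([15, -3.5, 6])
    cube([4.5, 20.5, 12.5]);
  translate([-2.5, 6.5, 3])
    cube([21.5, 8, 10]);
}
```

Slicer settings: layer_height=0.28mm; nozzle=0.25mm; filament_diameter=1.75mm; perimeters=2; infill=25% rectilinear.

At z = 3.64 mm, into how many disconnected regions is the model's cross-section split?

At z = 3.64 mm: the cube is present — its section is the full 12×21.5 rectangle; the cube at (15, -3.5) is not intersected at this z (z outside [6, 18.5]); the cube at (-2.5, 6.5) (footprint 21.5×8) is included at this height; Merging all regions: the regions partially overlap (shared area 96.00 mm²), so overlapping operands fuse into one piece — 1 connected region. The result has 1 disconnected region.

1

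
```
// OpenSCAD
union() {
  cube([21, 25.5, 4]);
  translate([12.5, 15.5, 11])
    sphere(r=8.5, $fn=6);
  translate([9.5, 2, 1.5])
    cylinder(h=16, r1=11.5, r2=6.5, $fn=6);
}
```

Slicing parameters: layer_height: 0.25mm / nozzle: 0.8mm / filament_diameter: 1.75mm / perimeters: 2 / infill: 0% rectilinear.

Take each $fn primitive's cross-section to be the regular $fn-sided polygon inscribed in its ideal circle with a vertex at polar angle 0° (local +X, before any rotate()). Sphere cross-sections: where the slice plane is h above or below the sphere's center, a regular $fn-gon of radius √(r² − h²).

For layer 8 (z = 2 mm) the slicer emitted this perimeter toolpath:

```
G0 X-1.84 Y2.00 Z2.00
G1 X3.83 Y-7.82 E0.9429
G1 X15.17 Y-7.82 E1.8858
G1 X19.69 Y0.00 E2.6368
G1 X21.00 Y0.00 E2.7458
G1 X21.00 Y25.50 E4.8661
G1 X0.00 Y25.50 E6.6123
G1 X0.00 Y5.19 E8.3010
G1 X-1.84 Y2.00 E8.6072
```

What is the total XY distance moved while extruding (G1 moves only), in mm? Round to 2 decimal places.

103.51 mm

Sum the Euclidean lengths of each G1 segment: total = 103.51 mm.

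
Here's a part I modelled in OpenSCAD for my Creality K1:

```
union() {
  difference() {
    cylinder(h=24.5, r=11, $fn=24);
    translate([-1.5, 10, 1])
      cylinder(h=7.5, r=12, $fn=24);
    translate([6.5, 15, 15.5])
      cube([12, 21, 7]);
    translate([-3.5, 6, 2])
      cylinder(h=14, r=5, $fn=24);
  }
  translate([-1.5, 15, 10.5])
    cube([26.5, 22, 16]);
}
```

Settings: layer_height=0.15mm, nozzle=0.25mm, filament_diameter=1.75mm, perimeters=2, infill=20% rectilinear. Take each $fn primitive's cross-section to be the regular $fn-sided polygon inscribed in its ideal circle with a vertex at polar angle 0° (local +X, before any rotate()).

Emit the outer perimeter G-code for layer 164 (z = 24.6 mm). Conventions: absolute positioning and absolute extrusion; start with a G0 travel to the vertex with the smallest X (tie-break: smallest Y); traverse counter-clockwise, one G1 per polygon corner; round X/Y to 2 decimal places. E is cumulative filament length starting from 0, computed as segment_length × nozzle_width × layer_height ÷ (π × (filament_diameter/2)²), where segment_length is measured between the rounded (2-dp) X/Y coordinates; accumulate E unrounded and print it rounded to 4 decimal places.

At z = 24.6 mm: the cylinder does not reach this height (z outside [0, 24.5]); the cylinder at (-1.5, 10) is not intersected at this z (z outside [1, 8.5]); the cube at (6.5, 15) does not reach this height (z outside [15.5, 22.5]); the cylinder at (-3.5, 6) is not intersected at this z (z outside [2, 16]); Taking the first minus the rest: the first operand is absent here, so nothing remains; the cube at (-1.5, 15) is present — its section is the full 26.5×22 rectangle; Merging all regions: only the 26.5×22 cube at (-1.5, 15) is present, so the union is just that shape — 1 connected region. The outline is a single polygon with 4 vertices. Extrusion per mm of travel: 0.25 × 0.15 / (π × 0.875²) = 0.015591. Accumulating E over each segment gives final E = 1.5123.

G0 X-1.50 Y15.00 Z24.60
G1 X25.00 Y15.00 E0.4132
G1 X25.00 Y37.00 E0.7561
G1 X-1.50 Y37.00 E1.1693
G1 X-1.50 Y15.00 E1.5123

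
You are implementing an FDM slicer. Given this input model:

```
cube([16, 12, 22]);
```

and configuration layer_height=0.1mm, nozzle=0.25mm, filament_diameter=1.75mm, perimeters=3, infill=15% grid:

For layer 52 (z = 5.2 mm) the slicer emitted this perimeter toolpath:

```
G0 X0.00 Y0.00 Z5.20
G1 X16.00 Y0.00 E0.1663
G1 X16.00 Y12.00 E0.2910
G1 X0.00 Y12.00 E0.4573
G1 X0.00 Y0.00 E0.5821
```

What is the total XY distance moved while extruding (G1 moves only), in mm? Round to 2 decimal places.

56.00 mm

Sum the Euclidean lengths of each G1 segment: total = 56.00 mm.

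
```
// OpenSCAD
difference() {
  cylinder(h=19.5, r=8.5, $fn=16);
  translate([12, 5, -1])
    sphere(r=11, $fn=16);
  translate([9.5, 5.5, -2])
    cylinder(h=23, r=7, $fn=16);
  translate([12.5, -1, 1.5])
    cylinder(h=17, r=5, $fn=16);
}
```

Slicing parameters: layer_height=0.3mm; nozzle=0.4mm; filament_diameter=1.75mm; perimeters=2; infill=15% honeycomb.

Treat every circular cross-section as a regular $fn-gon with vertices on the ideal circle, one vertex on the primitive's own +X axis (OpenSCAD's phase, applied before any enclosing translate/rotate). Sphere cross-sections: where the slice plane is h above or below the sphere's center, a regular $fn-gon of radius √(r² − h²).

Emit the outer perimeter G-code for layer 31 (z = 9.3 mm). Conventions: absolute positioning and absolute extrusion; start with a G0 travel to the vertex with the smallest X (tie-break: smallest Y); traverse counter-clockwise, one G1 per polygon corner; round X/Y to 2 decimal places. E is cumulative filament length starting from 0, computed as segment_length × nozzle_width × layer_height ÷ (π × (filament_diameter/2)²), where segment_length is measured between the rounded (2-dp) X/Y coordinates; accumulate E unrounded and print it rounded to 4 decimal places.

G0 X-8.50 Y0.00 Z9.30
G1 X-7.85 Y-3.25 E0.1654
G1 X-6.01 Y-6.01 E0.3308
G1 X-3.25 Y-7.85 E0.4963
G1 X0.00 Y-8.50 E0.6617
G1 X3.25 Y-7.85 E0.8270
G1 X6.01 Y-6.01 E0.9925
G1 X7.85 Y-3.25 E1.1580
G1 X7.91 Y-2.96 E1.1728
G1 X7.88 Y-2.91 E1.1757
G1 X7.52 Y-1.11 E1.2673
G1 X6.82 Y-0.97 E1.3029
G1 X4.55 Y0.55 E1.4392
G1 X3.03 Y2.82 E1.5755
G1 X2.50 Y5.50 E1.7118
G1 X2.98 Y7.91 E1.8344
G1 X0.00 Y8.50 E1.9859
G1 X-3.25 Y7.85 E2.1513
G1 X-6.01 Y6.01 E2.3168
G1 X-7.85 Y3.25 E2.4823
G1 X-8.50 Y0.00 E2.6476

At z = 9.3 mm: the cylinder: section is a regular 16-gon, circumradius r=8.5; the r=11 sphere at (12, 5) contributes a regular 16-gon of circumradius √(11²−10.3²) = 3.861; the cylinder at (9.5, 5.5): section is a regular 16-gon, circumradius r=7; the r=5 cylinder at (12.5, -1) gives a regular 16-gon of circumradius 5 (constant along its height); Taking the first minus the rest: starting from the r=8.5 cylinder, the r=11 sphere at (12, 5) misses the remaining region (no effect); the r=7 cylinder at (9.5, 5.5) partially overlaps it — only the 31.51 mm² overlap (of its 150.01 mm²) is removed, clipping the outline; the r=5 cylinder at (12.5, -1) partially overlaps it — only the 0.67 mm² overlap (of its 76.54 mm²) is removed, clipping the outline — 1 connected region. The outline is a single polygon with 20 vertices. Extrusion per mm of travel: 0.4 × 0.3 / (π × 0.875²) = 0.049890. Accumulating E over each segment gives final E = 2.6476.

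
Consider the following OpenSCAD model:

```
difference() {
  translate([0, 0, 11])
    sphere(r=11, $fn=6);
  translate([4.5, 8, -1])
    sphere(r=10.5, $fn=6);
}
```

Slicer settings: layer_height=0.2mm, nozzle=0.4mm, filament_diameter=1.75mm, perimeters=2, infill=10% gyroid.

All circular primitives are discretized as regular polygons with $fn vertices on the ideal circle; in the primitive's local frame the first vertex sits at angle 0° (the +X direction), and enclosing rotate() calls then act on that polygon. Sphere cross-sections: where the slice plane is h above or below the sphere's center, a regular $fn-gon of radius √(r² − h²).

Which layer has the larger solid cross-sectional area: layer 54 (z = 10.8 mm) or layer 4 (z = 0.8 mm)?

Layer 54 (z = 10.8): the r=11 sphere slices to a regular 6-gon of circumradius 10.998 (√(r²−h²) with h=0.2 from center) (area = (6/2)·10.998²·sin(360°/6) = 314.26 mm²); the sphere at (4.5, 8) is absent (|z−center|=11.800 > r=10.5); Subtracting the remaining from the first: none of the subtracted shapes is present at this height, so the r=11 sphere is unchanged — area = 314.26 mm². So its area = 314.26 mm². Layer 4 (z = 0.8): the r=11 sphere contributes a regular 6-gon of circumradius √(11²−10.2²) = 4.118 (area = (6/2)·4.118²·sin(360°/6) = 44.06 mm²); the r=10.5 sphere at (4.5, 8) contributes a regular 6-gon of circumradius √(10.5²−1.8²) = 10.345 (area = (6/2)·10.345²·sin(360°/6) = 278.02 mm²); After the difference (first − rest): starting from the r=11 sphere (44.06 mm²), the r=10.5 sphere at (4.5, 8) partially overlaps it — only the 23.00 mm² overlap (of its 278.02 mm²) is removed, clipping the outline — area = 21.06 mm². So its area = 21.06 mm². Layer 54 is larger (314.26 vs 21.06 mm²).

layer 54 (z = 10.8 mm)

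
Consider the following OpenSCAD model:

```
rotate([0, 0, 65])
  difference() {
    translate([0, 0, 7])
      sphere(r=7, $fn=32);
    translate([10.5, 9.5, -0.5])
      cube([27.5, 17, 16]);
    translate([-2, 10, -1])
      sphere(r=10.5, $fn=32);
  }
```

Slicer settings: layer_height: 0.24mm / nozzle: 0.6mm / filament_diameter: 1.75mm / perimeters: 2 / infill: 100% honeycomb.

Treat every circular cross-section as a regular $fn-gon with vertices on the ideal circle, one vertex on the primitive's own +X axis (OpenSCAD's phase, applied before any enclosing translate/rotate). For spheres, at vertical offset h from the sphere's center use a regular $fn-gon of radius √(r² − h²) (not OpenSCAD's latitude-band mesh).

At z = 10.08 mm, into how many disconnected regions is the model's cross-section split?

At z = 10.08 mm: the r=7 sphere slices to a regular 32-gon of circumradius 6.286 (√(r²−h²) with h=3.08 from center); the 27.5×17 cube at (10.5, 9.5) contributes its full rectangle; the sphere at (-2, 10) is absent (|z−center|=11.080 > r=10.5); Taking the first minus the rest: starting from the r=7 sphere, the 27.5×17 cube at (10.5, 9.5) misses the remaining region (no effect) — 1 connected region; (whole slice rotated 65° about Z — lengths, areas and connectivity unchanged). The result has 1 disconnected region.

1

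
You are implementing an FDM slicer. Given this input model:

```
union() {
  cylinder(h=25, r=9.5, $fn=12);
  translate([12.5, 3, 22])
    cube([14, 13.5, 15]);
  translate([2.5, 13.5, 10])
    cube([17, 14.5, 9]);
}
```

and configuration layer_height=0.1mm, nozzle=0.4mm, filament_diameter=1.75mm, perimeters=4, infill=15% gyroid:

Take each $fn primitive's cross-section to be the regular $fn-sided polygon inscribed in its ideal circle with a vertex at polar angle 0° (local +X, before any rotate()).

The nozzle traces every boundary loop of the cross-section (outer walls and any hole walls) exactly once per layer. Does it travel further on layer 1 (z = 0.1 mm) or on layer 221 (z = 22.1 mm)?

Layer 1 (z = 0.1): the cylinder: section is a regular 12-gon, circumradius r=9.5 (perimeter = 2·12·9.500·sin(180°/12) = 59.01 mm); the cube at (12.5, 3) is not intersected at this z (z outside [22, 37]); the cube at (2.5, 13.5) does not reach this height (z outside [10, 19]); Merging all regions: only the r=9.5 cylinder is present, so the union is just that shape — boundary = 59.01 mm. So its perimeter = 59.01 mm. Layer 221 (z = 22.1): the cylinder: section is a regular 12-gon, circumradius r=9.5 (perimeter = 2·12·9.500·sin(180°/12) = 59.01 mm); the 14×13.5 cube at (12.5, 3) contributes its full rectangle (perimeter 55.00 mm); the cube at (2.5, 13.5) is not intersected at this z (z outside [10, 19]); Combining (union): the 2 present regions are separate (no shared area or edge), so areas and boundary lengths simply add and each stays a separate island — boundary = 114.01 mm. So its perimeter = 114.01 mm. Layer 221 is larger (114.01 vs 59.01 mm).

layer 221 (z = 22.1 mm)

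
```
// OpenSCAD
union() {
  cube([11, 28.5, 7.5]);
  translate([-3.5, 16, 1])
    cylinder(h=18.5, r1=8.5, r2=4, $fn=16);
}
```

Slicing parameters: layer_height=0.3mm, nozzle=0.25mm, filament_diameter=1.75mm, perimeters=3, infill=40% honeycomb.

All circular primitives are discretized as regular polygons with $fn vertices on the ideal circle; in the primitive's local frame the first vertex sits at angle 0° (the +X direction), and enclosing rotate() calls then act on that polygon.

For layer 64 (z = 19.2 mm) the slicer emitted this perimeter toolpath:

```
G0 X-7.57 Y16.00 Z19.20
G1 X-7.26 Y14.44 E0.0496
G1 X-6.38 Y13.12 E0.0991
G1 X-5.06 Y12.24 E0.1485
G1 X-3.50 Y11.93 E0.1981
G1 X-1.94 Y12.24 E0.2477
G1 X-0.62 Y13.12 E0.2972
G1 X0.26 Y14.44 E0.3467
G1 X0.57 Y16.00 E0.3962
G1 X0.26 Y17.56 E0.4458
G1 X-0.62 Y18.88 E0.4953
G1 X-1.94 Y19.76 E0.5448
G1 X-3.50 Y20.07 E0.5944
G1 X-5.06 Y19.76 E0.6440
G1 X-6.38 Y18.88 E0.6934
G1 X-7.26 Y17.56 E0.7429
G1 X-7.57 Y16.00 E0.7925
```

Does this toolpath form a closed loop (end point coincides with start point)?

Start point (G0): (-7.57, 16.00). End point (last G1): the path returns to the start — closed.

yes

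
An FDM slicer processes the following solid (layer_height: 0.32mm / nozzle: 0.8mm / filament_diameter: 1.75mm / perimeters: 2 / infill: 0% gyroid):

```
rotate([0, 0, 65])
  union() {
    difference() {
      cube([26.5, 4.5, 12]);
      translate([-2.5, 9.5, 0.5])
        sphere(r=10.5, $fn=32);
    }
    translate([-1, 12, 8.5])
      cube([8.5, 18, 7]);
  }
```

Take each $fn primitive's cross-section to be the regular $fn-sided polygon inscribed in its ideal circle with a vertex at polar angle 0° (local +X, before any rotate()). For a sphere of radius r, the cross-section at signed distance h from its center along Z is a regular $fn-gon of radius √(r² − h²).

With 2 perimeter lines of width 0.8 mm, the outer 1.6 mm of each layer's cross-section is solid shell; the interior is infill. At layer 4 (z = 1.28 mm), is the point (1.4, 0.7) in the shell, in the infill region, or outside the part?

outside

At z = 1.28 mm: the cube (footprint 26.5×4.5) is included at this height; the r=10.5 sphere at (-2.5, 9.5) contributes a regular 32-gon of circumradius √(10.5²−0.78²) = 10.471; Subtracting the remaining from the first: starting from the 26.5×4.5 cube, the r=10.5 sphere at (-2.5, 9.5) partially overlaps it — only the 21.46 mm² overlap (of its 342.24 mm²) is removed, clipping the outline — 1 connected region; the cube at (-1, 12) is absent (z outside [8.5, 15.5]); Combining (union): only that combined region is present, so the union is just that shape — 1 connected region; (rotated 65° about Z; rotation is an isometry so areas/perimeters/island counts are preserved). Overall, the cross-section is a single solid region. Undo the 65° rotation: the query point maps to (1.226, -0.973) in the un-rotated model frame. The nearest boundary edge runs (26.50, 0.00)→(1.83, 0.00); distance from the point to it = 1.15 mm. The point is not inside any of the regions above, so it lies outside the cross-section (1.15 mm from the nearest boundary).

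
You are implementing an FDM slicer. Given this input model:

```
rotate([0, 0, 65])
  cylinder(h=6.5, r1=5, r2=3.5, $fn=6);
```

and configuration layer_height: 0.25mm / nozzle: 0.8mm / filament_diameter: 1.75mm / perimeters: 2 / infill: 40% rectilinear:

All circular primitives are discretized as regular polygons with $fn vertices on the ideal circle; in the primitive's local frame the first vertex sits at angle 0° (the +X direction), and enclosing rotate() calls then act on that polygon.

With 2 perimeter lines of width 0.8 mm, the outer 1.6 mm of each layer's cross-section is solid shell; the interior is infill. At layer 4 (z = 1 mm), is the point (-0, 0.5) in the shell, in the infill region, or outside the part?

infill

At z = 1 mm: the cone: at t=0.154 of its height the radius interpolates to r₁+(r₂−r₁)t = 4.769, giving a regular 6-gon of that circumradius; (whole slice rotated 65° about Z — lengths, areas and connectivity unchanged). Overall, the cross-section is a single solid region. Undo the 65° rotation: the query point maps to (0.453, 0.211) in the un-rotated model frame. The nearest boundary edge runs (4.77, 0.00)→(2.38, 4.13); distance from the point to it = 3.63 mm. The point is inside the cross-section and 3.63 mm from the nearest boundary — more than the 1.6 mm shell width (2 × 0.8), so it's in the infill interior.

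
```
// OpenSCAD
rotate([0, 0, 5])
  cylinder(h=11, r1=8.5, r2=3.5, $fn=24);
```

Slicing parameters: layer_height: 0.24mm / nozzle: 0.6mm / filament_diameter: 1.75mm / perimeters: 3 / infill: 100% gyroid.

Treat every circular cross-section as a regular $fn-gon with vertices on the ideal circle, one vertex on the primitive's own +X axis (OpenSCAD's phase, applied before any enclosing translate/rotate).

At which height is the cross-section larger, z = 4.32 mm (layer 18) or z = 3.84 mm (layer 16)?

layer 16 (z = 3.84 mm)

Layer 18 (z = 4.32): the cone (r1=8.5→r2=3.5) has section circumradius 6.536 here — a regular 24-gon (area = (24/2)·6.536²·sin(360°/24) = 132.69 mm²); (whole slice rotated 5° about Z — lengths, areas and connectivity unchanged). So its area = 132.69 mm². Layer 16 (z = 3.84): the cone: at t=0.349 of its height the radius interpolates to r₁+(r₂−r₁)t = 6.755, giving a regular 24-gon of that circumradius (area = (24/2)·6.755²·sin(360°/24) = 141.70 mm²); (whole slice rotated 5° about Z — lengths, areas and connectivity unchanged). So its area = 141.70 mm². Layer 16 is larger (141.70 vs 132.69 mm²).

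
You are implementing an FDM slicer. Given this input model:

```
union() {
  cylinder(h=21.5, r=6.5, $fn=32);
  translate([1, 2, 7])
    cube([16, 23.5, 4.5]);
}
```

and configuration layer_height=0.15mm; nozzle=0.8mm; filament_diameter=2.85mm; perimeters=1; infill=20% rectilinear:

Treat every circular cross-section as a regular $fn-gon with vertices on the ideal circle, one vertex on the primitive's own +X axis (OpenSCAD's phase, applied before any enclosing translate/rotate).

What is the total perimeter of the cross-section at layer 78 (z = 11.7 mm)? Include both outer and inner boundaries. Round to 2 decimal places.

At z = 11.7 mm: the r=6.5 cylinder contributes a regular 32-gon of circumradius 6.5 (perimeter = 2·32·6.500·sin(180°/32) = 40.78 mm); the cube at (1, 2) is absent (z outside [7, 11.5]); Merging all regions: only the r=6.5 cylinder is present, so the union is just that shape — boundary = 40.78 mm. Overall, the cross-section is a single solid region. Total boundary length (outer) = 40.78 mm.

40.78 mm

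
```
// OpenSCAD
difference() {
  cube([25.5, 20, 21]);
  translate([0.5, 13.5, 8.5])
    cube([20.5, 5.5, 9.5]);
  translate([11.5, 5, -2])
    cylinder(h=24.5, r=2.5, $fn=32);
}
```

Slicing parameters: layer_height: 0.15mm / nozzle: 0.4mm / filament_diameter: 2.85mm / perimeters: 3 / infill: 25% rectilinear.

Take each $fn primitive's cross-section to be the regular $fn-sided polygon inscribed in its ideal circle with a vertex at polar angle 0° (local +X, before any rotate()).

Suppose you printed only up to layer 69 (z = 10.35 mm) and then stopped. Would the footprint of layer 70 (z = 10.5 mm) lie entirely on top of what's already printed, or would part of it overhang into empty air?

entirely on top

Compare the two slices. At z = 10.35: the cube (footprint 25.5×20) is included at this height (area 510.00 mm²); the cube at (0.5, 13.5) is present — its section is the full 20.5×5.5 rectangle (area 112.75 mm²); the r=2.5 cylinder at (11.5, 5) contributes a regular 32-gon of circumradius 2.5 (area = (32/2)·2.500²·sin(360°/32) = 19.51 mm²); Taking the first minus the rest: starting from the 25.5×20 cube (510.00 mm²), the 20.5×5.5 cube at (0.5, 13.5) lies wholly inside it (removes its full 112.75 mm² and its 52.00 mm outline becomes a hole wall); the r=2.5 cylinder at (11.5, 5) lies wholly inside it (removes its full 19.51 mm² and its 15.68 mm outline becomes a hole wall) — area = 377.74 mm². At z = 10.5: the cube is present — its section is the full 25.5×20 rectangle (area 510.00 mm²); the cube at (0.5, 13.5) is present — its section is the full 20.5×5.5 rectangle (area 112.75 mm²); the r=2.5 cylinder at (11.5, 5) gives a regular 32-gon of circumradius 2.5 (constant along its height) (area = (32/2)·2.500²·sin(360°/32) = 19.51 mm²); After the difference (first − rest): starting from the 25.5×20 cube (510.00 mm²), the 20.5×5.5 cube at (0.5, 13.5) lies wholly inside it (removes its full 112.75 mm² and its 52.00 mm outline becomes a hole wall); the r=2.5 cylinder at (11.5, 5) lies wholly inside it (removes its full 19.51 mm² and its 15.68 mm outline becomes a hole wall) — area = 377.74 mm². Checking containment: the cross-section at z = 10.5 is a subset of the cross-section at z = 10.35.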